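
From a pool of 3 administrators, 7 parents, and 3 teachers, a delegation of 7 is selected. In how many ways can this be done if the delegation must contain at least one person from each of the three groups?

With no constraint there are C(13,7) = 1716 possible selections.
Subtract selections that omit an entire group: no administrators → C(10,7) = 120; no parents → C(6,7) = 0; no teachers → C(10,7) = 120.
Add back selections omitting two groups (i.e. drawn from a single group): C(3,7) + C(7,7) + C(3,7) = 1.
By inclusion–exclusion: 1716 − 240 + 1 = 1477.

1477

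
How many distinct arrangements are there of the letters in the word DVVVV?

DVVVV has 5 letters with V appearing 4 times.
Dividing 5! = 120 by 4! = 24 for the repeated letters gives 5.

5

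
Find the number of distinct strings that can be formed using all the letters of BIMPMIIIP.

3780

The 9 letters of BIMPMIIIP have repeats: I appearing 4 times, M appearing twice, and P appearing twice.
So there are 9! / (4!·2!·2!) = 3780 distinguishable arrangements.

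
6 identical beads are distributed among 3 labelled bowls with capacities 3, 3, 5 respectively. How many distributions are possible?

15

Ignoring the caps, the number of non-negative solutions to x_1+…+x_3 = 6 is C(8,2) = 28.
Subtract solutions that violate a single cap (substitute x_i' = x_i − (cap_i+1)): x_1 ≥ 4 gives C(4,2) = 6; x_2 ≥ 4 gives C(4,2) = 6; x_3 ≥ 6 gives C(2,2) = 1. Together 13.
No two caps can be exceeded simultaneously, so the pair terms are all 0.
By inclusion–exclusion the count is 28 − 13 + 0 = 15.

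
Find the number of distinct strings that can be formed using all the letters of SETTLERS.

Letter multiplicities in SETTLERS: E×2, L×1, R×1, S×2, T×2.
Dividing 8! = 40320 by 2!·2!·2! = 8 for the repeated letters gives 5040.

5040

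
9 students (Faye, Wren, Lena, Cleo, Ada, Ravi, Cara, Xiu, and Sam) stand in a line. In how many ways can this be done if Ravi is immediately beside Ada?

80640

Treat {Ravi, Ada} as a single unit. There are 8 units to order, and the pair itself can be ordered 2 ways.
So the count is 2·(8)! = 80640.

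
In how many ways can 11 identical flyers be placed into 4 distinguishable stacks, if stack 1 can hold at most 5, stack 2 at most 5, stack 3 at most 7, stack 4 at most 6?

197

By stars and bars, unrestricted non-negative solutions to x_1+…+x_4 = 11 number C(11+3,3) = 364.
Subtract solutions that violate a single cap (substitute x_i' = x_i − (cap_i+1)): x_1 ≥ 6 gives C(8,3) = 56; x_2 ≥ 6 gives C(8,3) = 56; x_3 ≥ 8 gives C(6,3) = 20; x_4 ≥ 7 gives C(7,3) = 35. Together 167.
No two caps can be exceeded simultaneously, so the pair terms are all 0.
By inclusion–exclusion the count is 364 − 167 + 0 = 197.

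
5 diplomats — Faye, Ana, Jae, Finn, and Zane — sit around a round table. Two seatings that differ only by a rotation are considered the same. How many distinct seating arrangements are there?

24

Seat Faye anywhere (absorbing the rotational symmetry), then permute the other 4: (4)! = 24.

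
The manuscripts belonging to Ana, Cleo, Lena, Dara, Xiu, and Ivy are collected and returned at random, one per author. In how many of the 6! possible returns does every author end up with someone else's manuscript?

265

Count assignments avoiding every fixed point. For any j of the 6 authors fixed to their own manuscript, the other 6−j can be arranged in (6−j)! ways.
By inclusion–exclusion this is Σ_{j=0}^{6} (−1)^j C(6,j)·(6−j)!.
Computing: 720 − 720 + 360 − 120 + 30 − 6 + 1 = 265.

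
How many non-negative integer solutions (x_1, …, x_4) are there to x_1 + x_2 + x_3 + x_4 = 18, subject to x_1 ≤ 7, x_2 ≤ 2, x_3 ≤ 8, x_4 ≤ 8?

Without the upper bounds there are C(21,3) = 1330 ways to split 18 among 4 variables.
Subtract solutions that violate a single cap (substitute x_i' = x_i − (cap_i+1)): x_1 ≥ 8 gives C(13,3) = 286; x_2 ≥ 3 gives C(18,3) = 816; x_3 ≥ 9 gives C(12,3) = 220; x_4 ≥ 9 gives C(12,3) = 220. Together 1542.
Add back pairs where two caps are both exceeded: 120 + 4 + 4 + 84 + 84 + 1 = 297.
By inclusion–exclusion the count is 1330 − 1542 + 297 = 85.

85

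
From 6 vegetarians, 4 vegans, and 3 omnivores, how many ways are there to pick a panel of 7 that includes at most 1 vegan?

372

Split by how many vegans are chosen (0 through 1).
Sum: C(4,0)·C(9,7) + C(4,1)·C(9,6) = 36 + 336 = 372.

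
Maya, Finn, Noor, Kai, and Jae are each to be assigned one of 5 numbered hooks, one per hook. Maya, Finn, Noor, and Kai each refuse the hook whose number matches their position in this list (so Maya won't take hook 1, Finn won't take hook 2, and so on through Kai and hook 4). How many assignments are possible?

Let Aᵢ (for 1 ≤ i ≤ 4) be the placements that put person i in their forbidden hook. Any j of these fix j positions, leaving (5−j)! ways to fill the rest, and there are C(4,j) ways to pick which j.
By inclusion–exclusion, the number of valid placements is Σ_{j=0}^{4} (−1)^j C(4,j)·(5−j)!.
Computing: 120 − 96 + 36 − 8 + 1 = 53.

53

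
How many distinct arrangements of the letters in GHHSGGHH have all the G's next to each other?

Treat the 3 copies of G as a single block. The multiset to arrange is then {GGG, H, H, H, H, S}, 6 items in all.
That gives (6)!/(4!) = 30 arrangements.

30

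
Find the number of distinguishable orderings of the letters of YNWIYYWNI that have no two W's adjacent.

Total arrangements of YNWIYYWNI: 9!/(3!·2!·2!·2!) = 7560.
If the two W's are adjacent, glue them into one block, leaving 8 items to arrange: (8)!/(3!·2!·2!) = 1680 ways.
Hence 7560 − 1680 = 5880.

5880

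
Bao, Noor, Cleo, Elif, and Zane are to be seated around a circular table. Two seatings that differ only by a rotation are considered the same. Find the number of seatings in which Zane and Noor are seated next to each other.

12

Glue Zane and Noor into a block (2 internal orders). Seating 4 units around a circle gives (3)! arrangements.
So 2 × (3)! = 2 × 6 = 12.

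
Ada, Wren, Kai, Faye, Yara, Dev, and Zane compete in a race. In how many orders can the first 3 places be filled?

210

There are 7 choices for 1st place, 6 for 2nd, and 5 for 3rd.
That gives 7 × 6 × 5 = 210.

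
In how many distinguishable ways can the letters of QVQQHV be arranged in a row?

60

Letter multiplicities in QVQQHV: H×1, Q×3, V×2.
So there are 6! / (3!·2!) = 60 distinguishable arrangements.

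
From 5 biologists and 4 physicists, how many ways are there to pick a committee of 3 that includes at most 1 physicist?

Split by how many physicists are chosen (0 through 1).
Sum: C(4,0)·C(5,3) + C(4,1)·C(5,2) = 10 + 40 = 50.

50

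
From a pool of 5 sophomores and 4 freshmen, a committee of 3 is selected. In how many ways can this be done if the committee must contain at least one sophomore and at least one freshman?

Unrestricted: C(9,3) = 84 ways to pick any 3 of the 9.
Selections missing a whole group: no sophomores → C(4,3) = 4; no freshmen → C(5,3) = 10.
Both groups omitted at once is impossible, so 84 − 14 = 70.

70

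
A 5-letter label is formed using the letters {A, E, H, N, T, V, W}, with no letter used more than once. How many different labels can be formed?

Choose and order 5 of the 7 symbols: the first letter has 7 options, the next 6, and so on down to 3.
7 × 6 × 5 × 4 × 3 = 2520.

2520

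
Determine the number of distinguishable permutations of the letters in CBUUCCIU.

1120

The 8 letters of CBUUCCIU have repeats: C appearing 3 times and U appearing 3 times.
Dividing 8! = 40320 by 3!·3! = 36 for the repeated letters gives 1120.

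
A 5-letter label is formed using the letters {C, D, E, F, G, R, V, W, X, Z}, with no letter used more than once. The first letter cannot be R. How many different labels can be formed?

The first letter has 10−1 = 9 choices (anything except R).
The remaining 4 letters are filled from the other 9 symbols without repetition: 9 × 8 × 7 × 6 = 3024.
Total: 9 × 3024 = 27216.

27216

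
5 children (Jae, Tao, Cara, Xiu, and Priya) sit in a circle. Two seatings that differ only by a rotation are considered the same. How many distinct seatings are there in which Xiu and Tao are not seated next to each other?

12

All circular seatings of 5 people number (4)! = 24.
Those with Xiu next to Tao: fuse the pair into one unit and seat 4 units around a circle — 2·(3)! = 12.
Subtracting, 24 − 12 = 12.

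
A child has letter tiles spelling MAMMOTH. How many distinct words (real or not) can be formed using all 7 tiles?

The 7 letters of MAMMOTH have repeats: M appearing 3 times.
Dividing 7! = 5040 by 3! = 6 for the repeated letters gives 840.

840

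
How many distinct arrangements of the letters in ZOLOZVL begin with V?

With the first slot taken by V, it remains to arrange the other 6 letters (ZOLOZL).
Those 6 letters have L appearing twice, O appearing twice, and Z appearing twice, giving (6)!/(2!·2!·2!) = 90.

90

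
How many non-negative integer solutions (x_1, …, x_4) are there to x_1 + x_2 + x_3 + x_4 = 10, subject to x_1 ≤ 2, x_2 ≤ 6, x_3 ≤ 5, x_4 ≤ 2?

36

By stars and bars, unrestricted non-negative solutions to x_1+…+x_4 = 10 number C(10+3,3) = 286.
Subtract solutions that violate a single cap (substitute x_i' = x_i − (cap_i+1)): x_1 ≥ 3 gives C(10,3) = 120; x_2 ≥ 7 gives C(6,3) = 20; x_3 ≥ 6 gives C(7,3) = 35; x_4 ≥ 3 gives C(10,3) = 120. Together 295.
Add back pairs where two caps are both exceeded: 1 + 4 + 35 + 0 + 1 + 4 = 45.
By inclusion–exclusion the count is 286 − 295 + 45 = 36.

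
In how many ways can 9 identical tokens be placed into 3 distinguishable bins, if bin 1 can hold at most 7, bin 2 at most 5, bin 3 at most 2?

Ignoring the caps, the number of non-negative solutions to x_1+…+x_3 = 9 is C(11,2) = 55.
Subtract solutions that violate a single cap (substitute x_i' = x_i − (cap_i+1)): x_1 ≥ 8 gives C(3,2) = 3; x_2 ≥ 6 gives C(5,2) = 10; x_3 ≥ 3 gives C(8,2) = 28. Together 41.
Add back pairs where two caps are both exceeded: 0 + 0 + 1 = 1.
By inclusion–exclusion the count is 55 − 41 + 1 = 15.

15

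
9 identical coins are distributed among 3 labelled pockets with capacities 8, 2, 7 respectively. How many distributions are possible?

Without the upper bounds there are C(11,2) = 55 ways to split 9 among 3 pockets.
Subtract solutions that violate a single cap (substitute x_i' = x_i − (cap_i+1)): x_1 ≥ 9 gives C(2,2) = 1; x_2 ≥ 3 gives C(8,2) = 28; x_3 ≥ 8 gives C(3,2) = 3. Together 32.
No two caps can be exceeded simultaneously, so the pair terms are all 0.
By inclusion–exclusion the count is 55 − 32 + 0 = 23.

23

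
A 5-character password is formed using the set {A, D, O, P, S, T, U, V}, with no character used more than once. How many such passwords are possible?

6720

This is a permutation of 5 out of 8: P(8,5) = 8!/3!.
That product is 8 × 7 × 6 × 5 × 4 = 6720.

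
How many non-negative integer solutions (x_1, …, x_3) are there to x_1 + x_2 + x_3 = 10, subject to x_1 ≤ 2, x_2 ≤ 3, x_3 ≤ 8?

9

Ignoring the caps, the number of non-negative solutions to x_1+…+x_3 = 10 is C(12,2) = 66.
Subtract solutions that violate a single cap (substitute x_i' = x_i − (cap_i+1)): x_1 ≥ 3 gives C(9,2) = 36; x_2 ≥ 4 gives C(8,2) = 28; x_3 ≥ 9 gives C(3,2) = 3. Together 67.
Add back pairs where two caps are both exceeded: 10 + 0 + 0 = 10.
By inclusion–exclusion the count is 66 − 67 + 10 = 9.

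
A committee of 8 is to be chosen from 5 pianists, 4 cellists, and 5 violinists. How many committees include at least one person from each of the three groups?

2940

Total 8-person selections from all 14: C(14,8) = 3003.
Selections missing a whole group: no pianists → C(9,8) = 9; no cellists → C(10,8) = 45; no violinists → C(9,8) = 9.
Add back selections omitting two groups (i.e. drawn from a single group): C(5,8) + C(4,8) + C(5,8) = 0.
By inclusion–exclusion: 3003 − 63 + 0 = 2940.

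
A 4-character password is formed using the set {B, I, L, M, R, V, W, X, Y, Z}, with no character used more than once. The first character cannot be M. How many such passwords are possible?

4536

The first character has 10−1 = 9 choices (anything except M).
The remaining 3 characters are filled from the other 9 symbols without repetition: 9 × 8 × 7 = 504.
Total: 9 × 504 = 4536.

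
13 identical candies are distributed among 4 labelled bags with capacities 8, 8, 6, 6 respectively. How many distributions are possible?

322

By stars and bars, unrestricted non-negative solutions to x_1+…+x_4 = 13 number C(13+3,3) = 560.
Subtract solutions that violate a single cap (substitute x_i' = x_i − (cap_i+1)): x_1 ≥ 9 gives C(7,3) = 35; x_2 ≥ 9 gives C(7,3) = 35; x_3 ≥ 7 gives C(9,3) = 84; x_4 ≥ 7 gives C(9,3) = 84. Together 238.
No two caps can be exceeded simultaneously, so the pair terms are all 0.
By inclusion–exclusion the count is 560 − 238 + 0 = 322.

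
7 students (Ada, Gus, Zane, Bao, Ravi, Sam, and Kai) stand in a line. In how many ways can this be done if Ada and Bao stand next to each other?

1440

Treat {Ada, Bao} as a single unit. There are 6 units to order, and the pair itself can be ordered 2 ways.
So the count is 2·(6)! = 1440.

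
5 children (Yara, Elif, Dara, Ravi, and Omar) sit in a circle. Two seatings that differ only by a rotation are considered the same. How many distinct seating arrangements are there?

24

Seat Yara anywhere (absorbing the rotational symmetry), then permute the other 4: (4)! = 24.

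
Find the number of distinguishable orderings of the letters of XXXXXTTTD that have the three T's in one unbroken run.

Treat the 3 copies of T as a single block. The multiset to arrange is then {TTT, D, X, X, X, X, X}, 7 items in all.
That gives (7)!/(5!) = 42 arrangements.

42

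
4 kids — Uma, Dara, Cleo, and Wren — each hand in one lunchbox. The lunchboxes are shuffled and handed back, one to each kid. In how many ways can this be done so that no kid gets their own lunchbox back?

This is the derangement count D_4: permutations of 4 items with no fixed point.
By inclusion–exclusion this is Σ_{j=0}^{4} (−1)^j C(4,j)·(4−j)!.
Computing: 24 − 24 + 12 − 4 + 1 = 9.

9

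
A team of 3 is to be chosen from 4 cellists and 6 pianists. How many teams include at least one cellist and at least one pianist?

Unrestricted: C(10,3) = 120 ways to pick any 3 of the 10.
Selections missing a whole group: no cellists → C(6,3) = 20; no pianists → C(4,3) = 4.
Both groups omitted at once is impossible, so 120 − 24 = 96.

96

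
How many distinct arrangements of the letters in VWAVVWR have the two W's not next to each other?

300

Total arrangements of VWAVVWR: 7!/(3!·2!) = 420.
If the two W's are adjacent, glue them into one block, leaving 6 items to arrange: (6)!/(3!) = 120 ways.
Hence 420 − 120 = 300.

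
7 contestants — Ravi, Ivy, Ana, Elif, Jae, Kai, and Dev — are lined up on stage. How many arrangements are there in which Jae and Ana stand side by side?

Treat {Jae, Ana} as a single unit. There are 6 units to order, and the pair itself can be ordered 2 ways.
So the count is 2·(6)! = 1440.

1440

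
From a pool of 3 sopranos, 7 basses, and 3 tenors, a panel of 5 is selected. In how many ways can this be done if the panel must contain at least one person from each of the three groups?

798

Unrestricted: C(13,5) = 1287 ways to pick any 5 of the 13.
Selections missing a whole group: no sopranos → C(10,5) = 252; no basses → C(6,5) = 6; no tenors → C(10,5) = 252.
Add back selections omitting two groups (i.e. drawn from a single group): C(3,5) + C(7,5) + C(3,5) = 21.
By inclusion–exclusion: 1287 − 510 + 21 = 798.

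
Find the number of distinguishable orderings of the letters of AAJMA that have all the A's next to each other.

Treat the 3 copies of A as a single block. The multiset to arrange is then {AAA, J, M}, 3 items in all.
All 3 items are distinct, so there are (3)! = 6 arrangements.

6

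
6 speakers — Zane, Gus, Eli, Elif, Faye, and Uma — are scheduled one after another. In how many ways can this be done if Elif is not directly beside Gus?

There are 6! = 720 arrangements in all. If Elif and Gus are adjacent, merging them into one block gives 2·(5)! = 240 arrangements.
Complementary counting: 720 − 240 = 480.

480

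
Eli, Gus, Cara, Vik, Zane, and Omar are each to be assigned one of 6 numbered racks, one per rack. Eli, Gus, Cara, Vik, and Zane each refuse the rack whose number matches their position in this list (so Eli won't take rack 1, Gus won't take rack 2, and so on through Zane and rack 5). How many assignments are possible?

309

Let Aᵢ (for 1 ≤ i ≤ 5) be the placements that put person i in their forbidden rack. Any j of these fix j positions, leaving (6−j)! ways to fill the rest, and there are C(5,j) ways to pick which j.
By inclusion–exclusion, the number of valid placements is Σ_{j=0}^{5} (−1)^j C(5,j)·(6−j)!.
Computing: 720 − 600 + 240 − 60 + 10 − 1 = 309.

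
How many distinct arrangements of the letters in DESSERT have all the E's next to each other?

360

Treat the 2 copies of E as a single block. The multiset to arrange is then {EE, D, R, S, S, T}, 6 items in all.
That gives (6)!/(2!) = 360 arrangements.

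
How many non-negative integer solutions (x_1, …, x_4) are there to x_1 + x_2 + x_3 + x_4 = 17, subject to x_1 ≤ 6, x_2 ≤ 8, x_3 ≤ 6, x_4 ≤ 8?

By stars and bars, unrestricted non-negative solutions to x_1+…+x_4 = 17 number C(17+3,3) = 1140.
Subtract solutions that violate a single cap (substitute x_i' = x_i − (cap_i+1)): x_1 ≥ 7 gives C(13,3) = 286; x_2 ≥ 9 gives C(11,3) = 165; x_3 ≥ 7 gives C(13,3) = 286; x_4 ≥ 9 gives C(11,3) = 165. Together 902.
Add back pairs where two caps are both exceeded: 4 + 20 + 4 + 4 + 0 + 4 = 36.
By inclusion–exclusion the count is 1140 − 902 + 36 = 274.

274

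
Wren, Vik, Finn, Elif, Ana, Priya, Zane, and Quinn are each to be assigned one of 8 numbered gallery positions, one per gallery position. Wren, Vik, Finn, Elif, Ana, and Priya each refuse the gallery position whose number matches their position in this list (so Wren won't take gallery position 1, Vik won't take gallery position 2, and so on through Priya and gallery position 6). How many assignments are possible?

Let Aᵢ (for 1 ≤ i ≤ 6) be the placements that put person i in their forbidden gallery position. Any j of these fix j positions, leaving (8−j)! ways to fill the rest, and there are C(6,j) ways to pick which j.
By inclusion–exclusion, the number of valid placements is Σ_{j=0}^{6} (−1)^j C(6,j)·(8−j)!.
Computing: 40320 − 30240 + 10800 − 2400 + 360 − 36 + 2 = 18806.

18806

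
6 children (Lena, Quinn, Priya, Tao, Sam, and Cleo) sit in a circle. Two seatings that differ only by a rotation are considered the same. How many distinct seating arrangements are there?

Fix one person's seat to break rotational symmetry; the remaining 5 people can be arranged in (5)! = 120 ways.

120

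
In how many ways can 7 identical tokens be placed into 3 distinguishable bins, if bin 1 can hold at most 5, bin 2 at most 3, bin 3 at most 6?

Without the upper bounds there are C(9,2) = 36 ways to split 7 among 3 bins.
Subtract solutions that violate a single cap (substitute x_i' = x_i − (cap_i+1)): x_1 ≥ 6 gives C(3,2) = 3; x_2 ≥ 4 gives C(5,2) = 10; x_3 ≥ 7 gives C(2,2) = 1. Together 14.
No two caps can be exceeded simultaneously, so the pair terms are all 0.
By inclusion–exclusion the count is 36 − 14 + 0 = 22.

22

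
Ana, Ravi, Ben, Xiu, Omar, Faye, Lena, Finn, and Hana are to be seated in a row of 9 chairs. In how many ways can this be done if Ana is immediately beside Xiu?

Place the 7 others and the Ana-Xiu pair as 8 objects in a line; the pair has 2 internal arrangements.
That gives 2 × 8! = 2 × 40320 = 80640.

80640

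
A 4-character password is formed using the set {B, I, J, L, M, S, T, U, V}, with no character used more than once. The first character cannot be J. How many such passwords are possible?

The first character has 9−1 = 8 choices (anything except J).
The remaining 3 characters are filled from the other 8 symbols without repetition: 8 × 7 × 6 = 336.
Total: 8 × 336 = 2688.

2688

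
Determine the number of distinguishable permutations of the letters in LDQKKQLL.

LDQKKQLL has 8 letters with K appearing twice, L appearing 3 times, and Q appearing twice.
The number of distinct arrangements is 8!/(3!·2!·2!) = 40320/24 = 1680.

1680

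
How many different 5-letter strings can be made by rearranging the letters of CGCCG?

10

CGCCG has 5 letters with C appearing 3 times and G appearing twice.
So there are 5! / (3!·2!) = 10 distinguishable arrangements.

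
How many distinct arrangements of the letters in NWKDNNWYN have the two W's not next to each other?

5880

Total arrangements of NWKDNNWYN: 9!/(4!·2!) = 7560.
If the two W's are adjacent, glue them into one block, leaving 8 items to arrange: (8)!/(4!) = 1680 ways.
Hence 7560 − 1680 = 5880.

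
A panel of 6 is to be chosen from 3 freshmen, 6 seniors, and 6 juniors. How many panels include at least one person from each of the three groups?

3915

Unrestricted: C(15,6) = 5005 ways to pick any 6 of the 15.
Selections missing a whole group: no freshmen → C(12,6) = 924; no seniors → C(9,6) = 84; no juniors → C(9,6) = 84.
Add back selections omitting two groups (i.e. drawn from a single group): C(3,6) + C(6,6) + C(6,6) = 2.
By inclusion–exclusion: 5005 − 1092 + 2 = 3915.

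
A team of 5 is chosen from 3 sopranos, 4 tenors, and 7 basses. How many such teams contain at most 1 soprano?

Split by how many sopranos are chosen (0 through 1).
Sum: C(3,0)·C(11,5) + C(3,1)·C(11,4) = 462 + 990 = 1452.

1452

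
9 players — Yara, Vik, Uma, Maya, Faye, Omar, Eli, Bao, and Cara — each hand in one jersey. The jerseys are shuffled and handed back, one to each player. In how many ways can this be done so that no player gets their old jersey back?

133496

This is the derangement count D_9: permutations of 9 items with no fixed point.
By inclusion–exclusion this is Σ_{j=0}^{9} (−1)^j C(9,j)·(9−j)!.
Computing: 362880 − 362880 + 181440 − 60480 + 15120 − 3024 + 504 − 72 + 9 − 1 = 133496.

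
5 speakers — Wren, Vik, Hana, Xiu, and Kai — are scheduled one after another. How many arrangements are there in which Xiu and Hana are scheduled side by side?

Place the 3 others and the Xiu-Hana pair as 4 objects in a line; the pair has 2 internal arrangements.
So the count is 2·(4)! = 48.

48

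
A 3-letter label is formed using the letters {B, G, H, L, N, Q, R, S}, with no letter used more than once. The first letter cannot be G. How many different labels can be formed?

294

The first letter has 8−1 = 7 choices (anything except G).
The remaining 2 letters are filled from the other 7 symbols without repetition: 7 × 6 = 42.
Total: 7 × 42 = 294.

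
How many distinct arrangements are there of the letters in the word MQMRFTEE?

10080

Letter multiplicities in MQMRFTEE: E×2, F×1, M×2, Q×1, R×1, T×1.
So there are 8! / (2!·2!) = 10080 distinguishable arrangements.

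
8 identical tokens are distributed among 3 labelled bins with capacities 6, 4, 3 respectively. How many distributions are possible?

Ignoring the caps, the number of non-negative solutions to x_1+…+x_3 = 8 is C(10,2) = 45.
Subtract solutions that violate a single cap (substitute x_i' = x_i − (cap_i+1)): x_1 ≥ 7 gives C(3,2) = 3; x_2 ≥ 5 gives C(5,2) = 10; x_3 ≥ 4 gives C(6,2) = 15. Together 28.
No two caps can be exceeded simultaneously, so the pair terms are all 0.
By inclusion–exclusion the count is 45 − 28 + 0 = 17.

17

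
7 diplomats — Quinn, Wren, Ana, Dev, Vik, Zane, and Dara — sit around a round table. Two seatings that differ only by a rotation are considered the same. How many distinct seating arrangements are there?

Around a circle, 7 distinct people have 7!/7 = (6)! = 720 rotationally distinct seatings.

720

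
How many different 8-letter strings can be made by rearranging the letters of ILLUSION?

10080

Letter multiplicities in ILLUSION: I×2, L×2, N×1, O×1, S×1, U×1.
So there are 8! / (2!·2!) = 10080 distinguishable arrangements.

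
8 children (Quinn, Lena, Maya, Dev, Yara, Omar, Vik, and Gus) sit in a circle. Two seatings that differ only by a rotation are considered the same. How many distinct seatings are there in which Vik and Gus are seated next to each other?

Treat {Vik, Gus} as one unit (2 internal orders) and seat the resulting 7 units around the table: (6)! circular arrangements.
So 2 × (6)! = 2 × 720 = 1440.

1440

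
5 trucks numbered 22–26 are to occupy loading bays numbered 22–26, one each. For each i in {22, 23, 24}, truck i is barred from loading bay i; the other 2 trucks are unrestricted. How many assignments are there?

Let Aᵢ (for i ∈ {22, 23, 24}) be the placements that put truck i in its forbidden loading bay. Any j of these fix j positions, leaving (5−j)! ways to fill the rest, and there are C(3,j) ways to pick which j.
By inclusion–exclusion, the number of valid placements is Σ_{j=0}^{3} (−1)^j C(3,j)·(5−j)!.
Computing: 120 − 72 + 18 − 2 = 64.

64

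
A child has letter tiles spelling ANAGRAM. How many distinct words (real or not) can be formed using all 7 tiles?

Letter multiplicities in ANAGRAM: A×3, G×1, M×1, N×1, R×1.
So there are 7! / (3!) = 840 distinguishable arrangements.

840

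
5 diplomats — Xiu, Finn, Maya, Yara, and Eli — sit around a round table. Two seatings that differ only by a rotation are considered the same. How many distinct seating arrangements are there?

Fix one person's seat to break rotational symmetry; the remaining 4 people can be arranged in (4)! = 24 ways.

24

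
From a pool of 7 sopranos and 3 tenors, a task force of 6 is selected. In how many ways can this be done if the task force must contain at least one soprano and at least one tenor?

Unrestricted: C(10,6) = 210 ways to pick any 6 of the 10.
Subtract selections that omit an entire group: no sopranos → C(3,6) = 0; no tenors → C(7,6) = 7.
Both groups omitted at once is impossible, so 210 − 7 = 203.

203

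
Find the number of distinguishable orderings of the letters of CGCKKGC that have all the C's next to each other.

30

Treat the 3 copies of C as a single block. The multiset to arrange is then {CCC, G, G, K, K}, 5 items in all.
That gives (5)!/(2!·2!) = 30 arrangements.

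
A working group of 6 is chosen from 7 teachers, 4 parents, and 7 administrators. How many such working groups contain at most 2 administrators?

Split by how many administrators are chosen (0 through 2).
Sum: C(7,0)·C(11,6) + C(7,1)·C(11,5) + C(7,2)·C(11,4) = 462 + 3234 + 6930 = 10626.

10626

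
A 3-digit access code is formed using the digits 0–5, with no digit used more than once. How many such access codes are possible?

With no repetition, fill the 3 digits in order: 6 choices, then 5, down to 4.
That product is 6 × 5 × 4 = 120.

120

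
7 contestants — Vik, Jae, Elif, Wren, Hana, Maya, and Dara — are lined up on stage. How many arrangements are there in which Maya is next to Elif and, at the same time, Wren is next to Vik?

480

Treat {Maya,Elif} as one block (2 orders) and {Wren,Vik} as another (2 orders).
That leaves 5 units to arrange: 2 × 2 × 5! = 4 × 120 = 480.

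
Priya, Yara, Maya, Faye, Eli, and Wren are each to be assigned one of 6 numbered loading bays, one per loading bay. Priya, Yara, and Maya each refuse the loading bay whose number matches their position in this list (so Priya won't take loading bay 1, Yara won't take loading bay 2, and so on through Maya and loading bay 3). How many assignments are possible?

426

Let Aᵢ (for i ∈ {1, 2, 3}) be the placements that put person i in their forbidden loading bay. Any j of these fix j positions, leaving (6−j)! ways to fill the rest, and there are C(3,j) ways to pick which j.
By inclusion–exclusion, the number of valid placements is Σ_{j=0}^{3} (−1)^j C(3,j)·(6−j)!.
Computing: 720 − 360 + 72 − 6 = 426.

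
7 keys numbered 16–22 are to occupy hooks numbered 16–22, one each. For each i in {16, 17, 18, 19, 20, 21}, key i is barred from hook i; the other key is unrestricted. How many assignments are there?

Let Aᵢ (for 16 ≤ i ≤ 21) be the placements that put key i in its forbidden hook. Any j of these fix j positions, leaving (7−j)! ways to fill the rest, and there are C(6,j) ways to pick which j.
By inclusion–exclusion, the number of valid placements is Σ_{j=0}^{6} (−1)^j C(6,j)·(7−j)!.
Computing: 5040 − 4320 + 1800 − 480 + 90 − 12 + 1 = 2119.

2119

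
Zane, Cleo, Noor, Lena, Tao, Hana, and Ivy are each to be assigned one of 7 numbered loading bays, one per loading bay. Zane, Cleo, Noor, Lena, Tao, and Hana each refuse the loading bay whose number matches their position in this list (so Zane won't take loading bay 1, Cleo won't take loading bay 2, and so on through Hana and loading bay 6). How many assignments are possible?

2119

Let Aᵢ (for 1 ≤ i ≤ 6) be the placements that put person i in their forbidden loading bay. Any j of these fix j positions, leaving (7−j)! ways to fill the rest, and there are C(6,j) ways to pick which j.
By inclusion–exclusion, the number of valid placements is Σ_{j=0}^{6} (−1)^j C(6,j)·(7−j)!.
Computing: 5040 − 4320 + 1800 − 480 + 90 − 12 + 1 = 2119.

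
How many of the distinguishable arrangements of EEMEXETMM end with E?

1120

With the last slot taken by E, it remains to arrange the other 8 letters (EMEXETMM).
Those 8 letters have E appearing 3 times and M appearing 3 times, giving (8)!/(3!·3!) = 1120.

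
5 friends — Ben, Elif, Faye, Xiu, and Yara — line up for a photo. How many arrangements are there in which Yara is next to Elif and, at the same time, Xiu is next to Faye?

Treat {Yara,Elif} as one block (2 orders) and {Xiu,Faye} as another (2 orders).
That leaves 3 units to arrange: 2 × 2 × 3! = 4 × 6 = 24.

24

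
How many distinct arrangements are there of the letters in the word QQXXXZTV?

3360

The 8 letters of QQXXXZTV have repeats: Q appearing twice and X appearing 3 times.
Dividing 8! = 40320 by 3!·2! = 12 for the repeated letters gives 3360.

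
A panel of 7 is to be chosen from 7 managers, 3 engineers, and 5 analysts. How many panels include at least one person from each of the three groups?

5516

Total 7-person selections from all 15: C(15,7) = 6435.
Selections missing a whole group: no managers → C(8,7) = 8; no engineers → C(12,7) = 792; no analysts → C(10,7) = 120.
Add back selections omitting two groups (i.e. drawn from a single group): C(7,7) + C(3,7) + C(5,7) = 1.
By inclusion–exclusion: 6435 − 920 + 1 = 5516.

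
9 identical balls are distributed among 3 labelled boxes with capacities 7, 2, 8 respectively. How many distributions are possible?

By stars and bars, unrestricted non-negative solutions to x_1+…+x_3 = 9 number C(9+2,2) = 55.
Subtract solutions that violate a single cap (substitute x_i' = x_i − (cap_i+1)): x_1 ≥ 8 gives C(3,2) = 3; x_2 ≥ 3 gives C(8,2) = 28; x_3 ≥ 9 gives C(2,2) = 1. Together 32.
No two caps can be exceeded simultaneously, so the pair terms are all 0.
By inclusion–exclusion the count is 55 − 32 + 0 = 23.

23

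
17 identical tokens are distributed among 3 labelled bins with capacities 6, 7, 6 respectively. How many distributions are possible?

Without the upper bounds there are C(19,2) = 171 ways to split 17 among 3 bins.
Subtract solutions that violate a single cap (substitute x_i' = x_i − (cap_i+1)): x_1 ≥ 7 gives C(12,2) = 66; x_2 ≥ 8 gives C(11,2) = 55; x_3 ≥ 7 gives C(12,2) = 66. Together 187.
Add back pairs where two caps are both exceeded: 6 + 10 + 6 = 22.
By inclusion–exclusion the count is 171 − 187 + 22 = 6.

6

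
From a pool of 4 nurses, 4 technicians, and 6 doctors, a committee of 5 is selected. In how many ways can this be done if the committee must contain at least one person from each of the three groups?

1448

Total 5-person selections from all 14: C(14,5) = 2002.
Subtract selections that omit an entire group: no nurses → C(10,5) = 252; no technicians → C(10,5) = 252; no doctors → C(8,5) = 56.
Add back selections omitting two groups (i.e. drawn from a single group): C(4,5) + C(4,5) + C(6,5) = 6.
By inclusion–exclusion: 2002 − 560 + 6 = 1448.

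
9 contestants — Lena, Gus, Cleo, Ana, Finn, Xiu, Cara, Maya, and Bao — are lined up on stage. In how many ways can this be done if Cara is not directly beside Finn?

282240

There are 9! = 362880 arrangements in all. If Cara and Finn are adjacent, merging them into one block gives 2·(8)! = 80640 arrangements.
So 362880 − 80640 = 282240 arrangements keep them apart.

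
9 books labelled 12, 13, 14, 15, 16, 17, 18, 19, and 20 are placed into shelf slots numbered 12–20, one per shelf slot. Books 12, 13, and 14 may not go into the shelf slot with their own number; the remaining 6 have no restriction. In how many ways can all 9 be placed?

256320

Let Aᵢ (for i ∈ {12, 13, 14}) be the placements that put book i in its forbidden shelf slot. Any j of these fix j positions, leaving (9−j)! ways to fill the rest, and there are C(3,j) ways to pick which j.
By inclusion–exclusion, the number of valid placements is Σ_{j=0}^{3} (−1)^j C(3,j)·(9−j)!.
Computing: 362880 − 120960 + 15120 − 720 = 256320.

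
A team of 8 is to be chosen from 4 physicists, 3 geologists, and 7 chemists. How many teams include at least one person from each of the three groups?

2793

With no constraint there are C(14,8) = 3003 possible selections.
Selections missing a whole group: no physicists → C(10,8) = 45; no geologists → C(11,8) = 165; no chemists → C(7,8) = 0.
Add back selections omitting two groups (i.e. drawn from a single group): C(4,8) + C(3,8) + C(7,8) = 0.
By inclusion–exclusion: 3003 − 210 + 0 = 2793.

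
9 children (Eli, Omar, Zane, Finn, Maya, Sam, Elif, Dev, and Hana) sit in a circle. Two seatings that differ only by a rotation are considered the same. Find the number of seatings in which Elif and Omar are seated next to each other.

Glue Elif and Omar into a block (2 internal orders). Seating 8 units around a circle gives (7)! arrangements.
So 2 × (7)! = 2 × 5040 = 10080.

10080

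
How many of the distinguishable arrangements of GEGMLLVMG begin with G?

5040

With the first slot taken by G, it remains to arrange the other 8 letters (EGMLLVMG).
Those 8 letters have G appearing twice, L appearing twice, and M appearing twice, giving (8)!/(2!·2!·2!) = 5040.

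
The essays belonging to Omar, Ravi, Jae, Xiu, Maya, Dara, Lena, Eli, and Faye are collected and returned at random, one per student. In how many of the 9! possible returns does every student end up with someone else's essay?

This is the derangement count D_9: permutations of 9 items with no fixed point.
By inclusion–exclusion this is Σ_{j=0}^{9} (−1)^j C(9,j)·(9−j)!.
Computing: 362880 − 362880 + 181440 − 60480 + 15120 − 3024 + 504 − 72 + 9 − 1 = 133496.

133496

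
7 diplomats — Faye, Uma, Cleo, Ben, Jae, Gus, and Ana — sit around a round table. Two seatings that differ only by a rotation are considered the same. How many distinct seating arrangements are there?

720

Seat Faye anywhere (absorbing the rotational symmetry), then permute the other 6: (6)! = 720.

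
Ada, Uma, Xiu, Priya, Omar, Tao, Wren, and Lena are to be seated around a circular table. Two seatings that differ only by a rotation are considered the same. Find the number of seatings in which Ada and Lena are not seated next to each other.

Without the restriction there are (7)! = 5040 seatings.
Seatings with Ada beside Lena: treat them as a block with 2 internal orders, giving 2 × (6)! = 1440.
Subtracting, 5040 − 1440 = 3600.

3600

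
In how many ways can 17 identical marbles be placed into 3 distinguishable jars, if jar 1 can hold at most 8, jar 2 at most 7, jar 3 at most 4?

Ignoring the caps, the number of non-negative solutions to x_1+…+x_3 = 17 is C(19,2) = 171.
Subtract solutions that violate a single cap (substitute x_i' = x_i − (cap_i+1)): x_1 ≥ 9 gives C(10,2) = 45; x_2 ≥ 8 gives C(11,2) = 55; x_3 ≥ 5 gives C(14,2) = 91. Together 191.
Add back pairs where two caps are both exceeded: 1 + 10 + 15 = 26.
By inclusion–exclusion the count is 171 − 191 + 26 = 6.

6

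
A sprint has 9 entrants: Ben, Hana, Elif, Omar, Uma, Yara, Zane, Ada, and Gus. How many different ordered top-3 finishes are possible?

This is an ordered selection of 3 from 9: P(9,3).
That gives 9 × 8 × 7 = 504.

504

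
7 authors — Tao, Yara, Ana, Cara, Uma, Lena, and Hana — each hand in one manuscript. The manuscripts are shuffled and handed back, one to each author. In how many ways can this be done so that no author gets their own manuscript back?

1854

Let Aᵢ be the assignments in which author i gets their own manuscript. We want the size of the complement of A₁∪…∪A_7.
By inclusion–exclusion this is Σ_{j=0}^{7} (−1)^j C(7,j)·(7−j)!.
Computing: 5040 − 5040 + 2520 − 840 + 210 − 42 + 7 − 1 = 1854.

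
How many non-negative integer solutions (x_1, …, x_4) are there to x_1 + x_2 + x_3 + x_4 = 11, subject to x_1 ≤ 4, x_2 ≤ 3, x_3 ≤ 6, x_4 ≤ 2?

30

Ignoring the caps, the number of non-negative solutions to x_1+…+x_4 = 11 is C(14,3) = 364.
Subtract solutions that violate a single cap (substitute x_i' = x_i − (cap_i+1)): x_1 ≥ 5 gives C(9,3) = 84; x_2 ≥ 4 gives C(10,3) = 120; x_3 ≥ 7 gives C(7,3) = 35; x_4 ≥ 3 gives C(11,3) = 165. Together 404.
Add back pairs where two caps are both exceeded: 10 + 0 + 20 + 1 + 35 + 4 = 70.
By inclusion–exclusion the count is 364 − 404 + 70 = 30.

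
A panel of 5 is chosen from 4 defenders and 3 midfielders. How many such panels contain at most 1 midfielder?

Split by how many midfielders are chosen (0 through 1).
Sum: C(3,0)·C(4,5) + C(3,1)·C(4,4) = 0 + 3 = 3.

3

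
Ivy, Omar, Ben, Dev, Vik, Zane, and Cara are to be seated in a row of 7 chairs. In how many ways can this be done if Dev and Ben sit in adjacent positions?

Treat {Dev, Ben} as a single unit. There are 6 units to order, and the pair itself can be ordered 2 ways.
So the count is 2·(6)! = 1440.

1440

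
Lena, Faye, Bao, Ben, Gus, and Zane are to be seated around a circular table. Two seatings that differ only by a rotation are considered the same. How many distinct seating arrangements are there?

Fix one person's seat to break rotational symmetry; the remaining 5 people can be arranged in (5)! = 120 ways.

120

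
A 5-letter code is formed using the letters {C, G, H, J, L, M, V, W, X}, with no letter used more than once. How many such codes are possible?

Choose and order 5 of the 9 symbols: the first letter has 9 options, the next 8, and so on down to 5.
9 × 8 × 7 × 6 × 5 = 15120.

15120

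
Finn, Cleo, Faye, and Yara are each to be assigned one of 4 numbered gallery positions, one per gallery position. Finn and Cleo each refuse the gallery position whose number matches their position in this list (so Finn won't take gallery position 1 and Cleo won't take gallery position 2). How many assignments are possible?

Let Aᵢ (for i ∈ {1, 2}) be the placements that put person i in their forbidden gallery position. Any j of these fix j positions, leaving (4−j)! ways to fill the rest, and there are C(2,j) ways to pick which j.
By inclusion–exclusion, the number of valid placements is Σ_{j=0}^{2} (−1)^j C(2,j)·(4−j)!.
Computing: 24 − 12 + 2 = 14.

14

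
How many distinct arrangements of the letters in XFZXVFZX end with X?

With the last slot taken by X, it remains to arrange the other 7 letters (FZXVFZX).
Those 7 letters have F appearing twice, X appearing twice, and Z appearing twice, giving (7)!/(2!·2!·2!) = 630.

630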